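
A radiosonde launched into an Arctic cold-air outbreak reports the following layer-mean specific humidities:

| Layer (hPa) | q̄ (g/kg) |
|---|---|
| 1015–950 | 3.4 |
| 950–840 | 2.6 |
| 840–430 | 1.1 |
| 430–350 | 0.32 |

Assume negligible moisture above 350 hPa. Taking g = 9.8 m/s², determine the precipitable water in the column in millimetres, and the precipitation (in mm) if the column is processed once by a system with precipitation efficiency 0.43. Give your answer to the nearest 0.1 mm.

PW ≈ 10.0 mm; precipitation ≈ 4.3 mm

Precipitable water is the column-integrated vapour mass per unit area: PW = (1/g) Σ q̄ Δp, with q in kg/kg and Δp in Pa (1 kg/m² of water = 1 mm).
Layer 1015–950 hPa: Δp = 65 hPa = 6500 Pa, q̄ = 0.0034 kg/kg → 0.0034 × 6500 / 9.8 = 2.26 mm
Layer 950–840 hPa: Δp = 110 hPa = 11000 Pa, q̄ = 0.0026 kg/kg → 0.0026 × 11000 / 9.8 = 2.92 mm
Layer 840–430 hPa: Δp = 410 hPa = 41000 Pa, q̄ = 0.0011 kg/kg → 0.0011 × 41000 / 9.8 = 4.60 mm
Layer 430–350 hPa: Δp = 80 hPa = 8000 Pa, q̄ = 0.00032 kg/kg → 0.00032 × 8000 / 9.8 = 0.26 mm
PW = 2.26 + 2.92 + 4.60 + 0.26 = 10.04 ≈ 10.0 mm.
Precipitation = ε × PW = 0.43 × 10.0 = 4.3 mm.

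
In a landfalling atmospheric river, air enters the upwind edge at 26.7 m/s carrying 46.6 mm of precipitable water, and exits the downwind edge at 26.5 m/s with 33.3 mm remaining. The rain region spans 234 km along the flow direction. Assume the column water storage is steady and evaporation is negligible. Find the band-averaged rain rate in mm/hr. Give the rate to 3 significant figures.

R ≈ 5.57 mm/hr

Column moisture flux per unit crosswind length is F = V × PW.
Inflow: F_in = 26.7 × 46.6 = 1244.22 mm·m/s
Outflow: F_out = 26.5 × 33.3 = 882.45 mm·m/s
Steady-state rate R = (F_in − F_out)/L = (1244.22 − 882.45) / 234000 m = 1.546e-03 mm/s.
R = 1.546e-03 × 3600 = 5.57 mm/hr.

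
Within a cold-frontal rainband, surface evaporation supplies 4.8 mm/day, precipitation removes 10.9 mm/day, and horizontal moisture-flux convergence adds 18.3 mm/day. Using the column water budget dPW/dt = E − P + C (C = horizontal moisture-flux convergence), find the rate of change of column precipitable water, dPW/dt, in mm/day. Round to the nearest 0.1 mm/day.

dPW/dt ≈ 12.2 mm/day

dPW/dt = E − P + C = 4.8 − 10.9 + (18.3) = 12.2 mm/day.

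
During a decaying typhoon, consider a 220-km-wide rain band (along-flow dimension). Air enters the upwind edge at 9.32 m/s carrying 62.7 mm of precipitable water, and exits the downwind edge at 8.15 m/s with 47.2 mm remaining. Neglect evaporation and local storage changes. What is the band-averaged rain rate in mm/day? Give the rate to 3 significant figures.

R ≈ 78.4 mm/day

Column moisture flux per unit crosswind length is F = V × PW.
Inflow: F_in = 9.32 × 62.7 = 584.364 mm·m/s
Outflow: F_out = 8.15 × 47.2 = 384.68 mm·m/s
Steady-state rate R = (F_in − F_out)/L = (584.364 − 384.68) / 220000 m = 9.077e-04 mm/s.
R = 9.077e-04 × 3600 × 24 = 78.4 mm/day.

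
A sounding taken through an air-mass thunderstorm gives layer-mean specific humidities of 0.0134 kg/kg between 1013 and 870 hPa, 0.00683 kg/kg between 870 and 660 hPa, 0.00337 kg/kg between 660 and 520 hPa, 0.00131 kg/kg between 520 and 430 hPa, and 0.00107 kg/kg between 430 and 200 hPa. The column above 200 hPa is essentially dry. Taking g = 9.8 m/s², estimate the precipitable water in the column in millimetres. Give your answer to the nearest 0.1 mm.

Precipitable water is the column-integrated vapour mass per unit area: PW = (1/g) Σ q̄ Δp, with q in kg/kg and Δp in Pa (1 kg/m² of water = 1 mm).
Layer 1013–870 hPa: Δp = 143 hPa = 14300 Pa, q̄ = 0.0134 kg/kg → 0.0134 × 14300 / 9.8 = 19.55 mm
Layer 870–660 hPa: Δp = 210 hPa = 21000 Pa, q̄ = 0.00683 kg/kg → 0.00683 × 21000 / 9.8 = 14.64 mm
Layer 660–520 hPa: Δp = 140 hPa = 14000 Pa, q̄ = 0.00337 kg/kg → 0.00337 × 14000 / 9.8 = 4.81 mm
Layer 520–430 hPa: Δp = 90 hPa = 9000 Pa, q̄ = 0.00131 kg/kg → 0.00131 × 9000 / 9.8 = 1.20 mm
Layer 430–200 hPa: Δp = 230 hPa = 23000 Pa, q̄ = 0.00107 kg/kg → 0.00107 × 23000 / 9.8 = 2.51 mm
PW = 19.55 + 14.64 + 4.81 + 1.20 + 2.51 = 42.71 ≈ 42.7 mm.

PW ≈ 42.7 mm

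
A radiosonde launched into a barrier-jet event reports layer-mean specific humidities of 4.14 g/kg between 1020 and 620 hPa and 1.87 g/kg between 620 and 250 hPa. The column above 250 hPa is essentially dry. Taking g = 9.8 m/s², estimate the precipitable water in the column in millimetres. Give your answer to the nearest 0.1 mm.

PW ≈ 24.0 mm

Precipitable water is the column-integrated vapour mass per unit area: PW = (1/g) Σ q̄ Δp, with q in kg/kg and Δp in Pa (1 kg/m² of water = 1 mm).
Layer 1020–620 hPa: Δp = 400 hPa = 40000 Pa, q̄ = 0.00414 kg/kg → 0.00414 × 40000 / 9.8 = 16.90 mm
Layer 620–250 hPa: Δp = 370 hPa = 37000 Pa, q̄ = 0.00187 kg/kg → 0.00187 × 37000 / 9.8 = 7.06 mm
PW = 16.90 + 7.06 = 23.96 ≈ 24.0 mm.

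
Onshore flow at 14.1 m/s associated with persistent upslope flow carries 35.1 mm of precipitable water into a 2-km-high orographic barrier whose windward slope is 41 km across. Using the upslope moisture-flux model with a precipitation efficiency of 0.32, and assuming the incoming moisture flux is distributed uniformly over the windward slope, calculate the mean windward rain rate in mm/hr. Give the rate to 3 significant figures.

R ≈ 13.9 mm/hr

Incoming column moisture flux per unit ridge length: F = V × PW = 14.1 × 35.1 = 494.91 mm·m/s.
Spread over the 41 km slope with efficiency ε = 0.32: R = ε·F/W = 0.32 × 494.91 / 41000 m = 3.863e-03 mm/s.
R = 3.863e-03 × 3600 = 13.9 mm/hr.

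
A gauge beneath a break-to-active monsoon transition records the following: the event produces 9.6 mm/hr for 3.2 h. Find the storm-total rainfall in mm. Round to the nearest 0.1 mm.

total ≈ 30.7 mm

Total = Σ Rᵢ Δtᵢ = 9.6 × 3.2
      = 30.72 = 30.7 mm.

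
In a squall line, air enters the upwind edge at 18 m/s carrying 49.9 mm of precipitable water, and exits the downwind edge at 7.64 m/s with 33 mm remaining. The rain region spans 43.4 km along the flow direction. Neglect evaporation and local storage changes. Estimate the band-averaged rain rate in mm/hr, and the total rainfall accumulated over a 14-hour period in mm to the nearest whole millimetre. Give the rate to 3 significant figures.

Column moisture flux per unit crosswind length is F = V × PW.
Inflow: F_in = 18 × 49.9 = 898.2 mm·m/s
Outflow: F_out = 7.64 × 33 = 252.12 mm·m/s
Steady-state rate R = (F_in − F_out)/L = (898.2 − 252.12) / 43400 m = 1.489e-02 mm/s.
R = 1.489e-02 × 3600 = 53.6 mm/hr.
Over 14 h: total = 53.6 × 14 = 750.4 ≈ 750 mm.

R ≈ 53.6 mm/hr; total ≈ 750 mm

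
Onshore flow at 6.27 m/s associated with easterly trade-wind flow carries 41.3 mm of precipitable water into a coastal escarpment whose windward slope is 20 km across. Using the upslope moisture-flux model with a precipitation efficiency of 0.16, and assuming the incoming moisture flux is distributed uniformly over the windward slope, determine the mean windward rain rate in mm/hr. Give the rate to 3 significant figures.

Incoming column moisture flux per unit ridge length: F = V × PW = 6.27 × 41.3 = 258.951 mm·m/s.
Spread over the 20 km slope with efficiency ε = 0.16: R = ε·F/W = 0.16 × 258.951 / 20000 m = 2.072e-03 mm/s.
R = 2.072e-03 × 3600 = 7.46 mm/hr.

R ≈ 7.46 mm/hr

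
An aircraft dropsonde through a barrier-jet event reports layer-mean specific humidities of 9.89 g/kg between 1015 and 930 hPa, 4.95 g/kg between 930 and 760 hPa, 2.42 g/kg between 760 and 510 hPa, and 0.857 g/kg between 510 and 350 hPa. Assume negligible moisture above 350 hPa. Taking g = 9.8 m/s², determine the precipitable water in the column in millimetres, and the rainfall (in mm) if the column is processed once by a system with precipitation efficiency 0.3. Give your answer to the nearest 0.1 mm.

PW ≈ 24.7 mm; rainfall ≈ 7.4 mm

Precipitable water is the column-integrated vapour mass per unit area: PW = (1/g) Σ q̄ Δp, with q in kg/kg and Δp in Pa (1 kg/m² of water = 1 mm).
Layer 1015–930 hPa: Δp = 85 hPa = 8500 Pa, q̄ = 0.00989 kg/kg → 0.00989 × 8500 / 9.8 = 8.58 mm
Layer 930–760 hPa: Δp = 170 hPa = 17000 Pa, q̄ = 0.00495 kg/kg → 0.00495 × 17000 / 9.8 = 8.59 mm
Layer 760–510 hPa: Δp = 250 hPa = 25000 Pa, q̄ = 0.00242 kg/kg → 0.00242 × 25000 / 9.8 = 6.17 mm
Layer 510–350 hPa: Δp = 160 hPa = 16000 Pa, q̄ = 0.000857 kg/kg → 0.000857 × 16000 / 9.8 = 1.40 mm
PW = 8.58 + 8.59 + 6.17 + 1.40 = 24.74 ≈ 24.7 mm.
Rainfall = ε × PW = 0.3 × 24.7 = 7.4 mm.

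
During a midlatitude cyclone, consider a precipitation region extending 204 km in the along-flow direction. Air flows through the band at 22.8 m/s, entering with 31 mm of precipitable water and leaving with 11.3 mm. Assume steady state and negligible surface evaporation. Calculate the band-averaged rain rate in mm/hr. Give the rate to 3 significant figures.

Column moisture flux per unit crosswind length is F = V × PW.
Inflow: F_in = 22.8 × 31 = 706.8 mm·m/s
Outflow: F_out = 22.8 × 11.3 = 257.64 mm·m/s
Steady-state rate R = (F_in − F_out)/L = (706.8 − 257.64) / 204000 m = 2.202e-03 mm/s.
R = 2.202e-03 × 3600 = 7.93 mm/hr.

R ≈ 7.93 mm/hr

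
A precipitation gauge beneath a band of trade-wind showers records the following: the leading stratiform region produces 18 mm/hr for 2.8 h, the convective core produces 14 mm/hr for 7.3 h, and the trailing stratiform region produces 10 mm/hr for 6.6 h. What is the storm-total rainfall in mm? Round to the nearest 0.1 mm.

total ≈ 218.6 mm

Total = Σ Rᵢ Δtᵢ = 18 × 2.8 + 14 × 7.3 + 10 × 6.6
      = 50.4 + 102.2 + 66 = 218.6 mm.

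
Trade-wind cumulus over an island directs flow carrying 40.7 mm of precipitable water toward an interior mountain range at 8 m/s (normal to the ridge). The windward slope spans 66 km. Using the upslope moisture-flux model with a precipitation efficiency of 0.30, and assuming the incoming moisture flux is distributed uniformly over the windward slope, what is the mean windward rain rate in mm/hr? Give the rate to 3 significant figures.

Incoming column moisture flux per unit ridge length: F = V × PW = 8 × 40.7 = 325.6 mm·m/s.
Spread over the 66 km slope with efficiency ε = 0.30: R = ε·F/W = 0.30 × 325.6 / 66000 m = 1.480e-03 mm/s.
R = 1.480e-03 × 3600 = 5.33 mm/hr.

R ≈ 5.33 mm/hr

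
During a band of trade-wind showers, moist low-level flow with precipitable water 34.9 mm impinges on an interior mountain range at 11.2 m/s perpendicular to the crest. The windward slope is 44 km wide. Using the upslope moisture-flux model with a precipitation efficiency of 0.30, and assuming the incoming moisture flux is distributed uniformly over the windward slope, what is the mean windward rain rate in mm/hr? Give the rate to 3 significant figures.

R ≈ 9.59 mm/hr

Incoming column moisture flux per unit ridge length: F = V × PW = 11.2 × 34.9 = 390.88 mm·m/s.
Spread over the 44 km slope with efficiency ε = 0.30: R = ε·F/W = 0.30 × 390.88 / 44000 m = 2.665e-03 mm/s.
R = 2.665e-03 × 3600 = 9.59 mm/hr.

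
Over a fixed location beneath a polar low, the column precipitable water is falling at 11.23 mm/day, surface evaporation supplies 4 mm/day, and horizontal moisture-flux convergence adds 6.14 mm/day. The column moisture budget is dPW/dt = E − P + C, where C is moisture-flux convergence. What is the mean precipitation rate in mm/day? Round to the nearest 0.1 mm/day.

P ≈ 21.4 mm/day

dPW/dt = -11.23 mm/day.
P = E + C − dPW/dt = 4 + (6.14) − (-11.23) = 21.4 mm/day.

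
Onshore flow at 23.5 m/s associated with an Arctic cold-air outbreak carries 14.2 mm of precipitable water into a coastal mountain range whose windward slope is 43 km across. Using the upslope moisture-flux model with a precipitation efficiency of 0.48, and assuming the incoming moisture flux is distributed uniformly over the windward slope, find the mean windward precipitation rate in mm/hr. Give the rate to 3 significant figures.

Incoming column moisture flux per unit ridge length: F = V × PW = 23.5 × 14.2 = 333.7 mm·m/s.
Spread over the 43 km slope with efficiency ε = 0.48: R = ε·F/W = 0.48 × 333.7 / 43000 m = 3.725e-03 mm/s.
R = 3.725e-03 × 3600 = 13.4 mm/hr.

R ≈ 13.4 mm/hr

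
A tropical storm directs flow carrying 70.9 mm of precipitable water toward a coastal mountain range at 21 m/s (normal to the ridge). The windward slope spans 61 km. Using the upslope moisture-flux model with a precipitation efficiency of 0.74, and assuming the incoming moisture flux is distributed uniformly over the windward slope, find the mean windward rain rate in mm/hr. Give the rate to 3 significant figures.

Incoming column moisture flux per unit ridge length: F = V × PW = 21 × 70.9 = 1488.9 mm·m/s.
Spread over the 61 km slope with efficiency ε = 0.74: R = ε·F/W = 0.74 × 1488.9 / 61000 m = 1.806e-02 mm/s.
R = 1.806e-02 × 3600 = 65.0 mm/hr.

R ≈ 65.0 mm/hr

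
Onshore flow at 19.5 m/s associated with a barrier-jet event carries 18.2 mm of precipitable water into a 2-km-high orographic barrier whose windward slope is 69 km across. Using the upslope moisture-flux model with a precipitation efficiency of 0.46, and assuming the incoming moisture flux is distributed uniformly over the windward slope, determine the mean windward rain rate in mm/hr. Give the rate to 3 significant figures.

Incoming column moisture flux per unit ridge length: F = V × PW = 19.5 × 18.2 = 354.9 mm·m/s.
Spread over the 69 km slope with efficiency ε = 0.46: R = ε·F/W = 0.46 × 354.9 / 69000 m = 2.366e-03 mm/s.
R = 2.366e-03 × 3600 = 8.52 mm/hr.

R ≈ 8.52 mm/hr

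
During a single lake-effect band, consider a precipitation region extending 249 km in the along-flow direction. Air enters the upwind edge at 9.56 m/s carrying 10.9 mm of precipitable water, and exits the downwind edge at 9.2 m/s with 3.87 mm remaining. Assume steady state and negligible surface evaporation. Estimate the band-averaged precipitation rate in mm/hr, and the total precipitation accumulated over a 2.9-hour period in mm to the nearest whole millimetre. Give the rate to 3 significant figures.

Column moisture flux per unit crosswind length is F = V × PW.
Inflow: F_in = 9.56 × 10.9 = 104.204 mm·m/s
Outflow: F_out = 9.2 × 3.87 = 35.604 mm·m/s
Steady-state rate R = (F_in − F_out)/L = (104.204 − 35.604) / 249000 m = 2.755e-04 mm/s.
R = 2.755e-04 × 3600 = 0.992 mm/hr.
Over 2.9 h: total = 0.992 × 2.9 = 2.8768 ≈ 3 mm.

R ≈ 0.992 mm/hr; total ≈ 3 mm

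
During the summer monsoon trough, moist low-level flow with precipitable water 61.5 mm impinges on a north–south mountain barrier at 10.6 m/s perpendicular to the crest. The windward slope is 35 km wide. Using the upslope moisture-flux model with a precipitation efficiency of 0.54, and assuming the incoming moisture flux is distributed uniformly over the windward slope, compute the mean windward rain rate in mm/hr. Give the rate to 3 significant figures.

Incoming column moisture flux per unit ridge length: F = V × PW = 10.6 × 61.5 = 651.9 mm·m/s.
Spread over the 35 km slope with efficiency ε = 0.54: R = ε·F/W = 0.54 × 651.9 / 35000 m = 1.006e-02 mm/s.
R = 1.006e-02 × 3600 = 36.2 mm/hr.

R ≈ 36.2 mm/hr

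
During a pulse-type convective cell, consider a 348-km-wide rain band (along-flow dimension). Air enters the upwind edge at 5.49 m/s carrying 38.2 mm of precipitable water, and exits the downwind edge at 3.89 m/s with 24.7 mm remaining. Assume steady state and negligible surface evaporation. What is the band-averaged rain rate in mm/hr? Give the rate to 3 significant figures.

Column moisture flux per unit crosswind length is F = V × PW.
Inflow: F_in = 5.49 × 38.2 = 209.718 mm·m/s
Outflow: F_out = 3.89 × 24.7 = 96.083 mm·m/s
Steady-state rate R = (F_in − F_out)/L = (209.718 − 96.083) / 348000 m = 3.265e-04 mm/s.
R = 3.265e-04 × 3600 = 1.18 mm/hr.

R ≈ 1.18 mm/hr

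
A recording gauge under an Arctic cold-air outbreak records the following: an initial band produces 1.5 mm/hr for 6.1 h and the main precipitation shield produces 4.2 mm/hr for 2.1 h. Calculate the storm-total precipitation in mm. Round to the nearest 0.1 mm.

total ≈ 18.0 mm

Total = Σ Rᵢ Δtᵢ = 1.5 × 6.1 + 4.2 × 2.1
      = 9.15 + 8.82 = 18.0 mm.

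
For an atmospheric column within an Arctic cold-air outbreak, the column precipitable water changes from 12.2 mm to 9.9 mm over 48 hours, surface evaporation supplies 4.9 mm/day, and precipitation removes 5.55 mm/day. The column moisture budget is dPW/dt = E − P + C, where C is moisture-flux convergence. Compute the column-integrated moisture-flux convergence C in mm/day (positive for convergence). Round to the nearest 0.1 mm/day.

C ≈ -0.5 mm/day

dPW/dt = (9.9 − 12.2) mm / (48/24 day) = -1.150 mm/day.
C = dPW/dt − E + P = (-1.150) − 4.9 + 5.55 = -0.5 mm/day.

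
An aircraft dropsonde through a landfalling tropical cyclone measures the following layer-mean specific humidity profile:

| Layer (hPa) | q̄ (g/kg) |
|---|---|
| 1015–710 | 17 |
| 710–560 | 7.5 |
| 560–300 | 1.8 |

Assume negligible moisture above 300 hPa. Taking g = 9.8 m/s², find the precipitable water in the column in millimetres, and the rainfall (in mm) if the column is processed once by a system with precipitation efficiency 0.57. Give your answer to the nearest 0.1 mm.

Precipitable water is the column-integrated vapour mass per unit area: PW = (1/g) Σ q̄ Δp, with q in kg/kg and Δp in Pa (1 kg/m² of water = 1 mm).
Layer 1015–710 hPa: Δp = 305 hPa = 30500 Pa, q̄ = 0.017 kg/kg → 0.017 × 30500 / 9.8 = 52.91 mm
Layer 710–560 hPa: Δp = 150 hPa = 15000 Pa, q̄ = 0.0075 kg/kg → 0.0075 × 15000 / 9.8 = 11.48 mm
Layer 560–300 hPa: Δp = 260 hPa = 26000 Pa, q̄ = 0.0018 kg/kg → 0.0018 × 26000 / 9.8 = 4.78 mm
PW = 52.91 + 11.48 + 4.78 = 69.17 ≈ 69.2 mm.
Rainfall = ε × PW = 0.57 × 69.2 = 39.4 mm.

PW ≈ 69.2 mm; rainfall ≈ 39.4 mm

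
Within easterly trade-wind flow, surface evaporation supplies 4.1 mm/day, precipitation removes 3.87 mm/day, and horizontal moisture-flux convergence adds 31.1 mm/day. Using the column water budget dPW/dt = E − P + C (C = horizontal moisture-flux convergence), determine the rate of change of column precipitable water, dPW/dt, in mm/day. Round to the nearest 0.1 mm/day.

dPW/dt ≈ 31.3 mm/day

dPW/dt = E − P + C = 4.1 − 3.87 + (31.1) = 31.3 mm/day.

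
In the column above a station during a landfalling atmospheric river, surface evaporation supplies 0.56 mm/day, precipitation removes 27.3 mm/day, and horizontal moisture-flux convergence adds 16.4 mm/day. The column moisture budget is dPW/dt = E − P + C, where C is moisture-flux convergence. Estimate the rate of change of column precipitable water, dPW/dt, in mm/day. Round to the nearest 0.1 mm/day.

dPW/dt ≈ -10.3 mm/day

dPW/dt = E − P + C = 0.56 − 27.3 + (16.4) = -10.3 mm/day.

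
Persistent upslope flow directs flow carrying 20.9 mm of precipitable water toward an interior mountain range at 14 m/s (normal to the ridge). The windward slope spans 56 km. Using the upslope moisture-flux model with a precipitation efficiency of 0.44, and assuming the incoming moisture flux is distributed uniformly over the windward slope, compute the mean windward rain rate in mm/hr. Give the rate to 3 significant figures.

R ≈ 8.28 mm/hr

Incoming column moisture flux per unit ridge length: F = V × PW = 14 × 20.9 = 292.6 mm·m/s.
Spread over the 56 km slope with efficiency ε = 0.44: R = ε·F/W = 0.44 × 292.6 / 56000 m = 2.299e-03 mm/s.
R = 2.299e-03 × 3600 = 8.28 mm/hr.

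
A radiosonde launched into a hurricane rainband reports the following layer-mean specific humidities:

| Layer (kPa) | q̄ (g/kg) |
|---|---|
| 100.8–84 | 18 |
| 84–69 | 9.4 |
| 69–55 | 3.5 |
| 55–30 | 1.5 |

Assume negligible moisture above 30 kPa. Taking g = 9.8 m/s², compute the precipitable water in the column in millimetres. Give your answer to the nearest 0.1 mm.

Precipitable water is the column-integrated vapour mass per unit area: PW = (1/g) Σ q̄ Δp, with q in kg/kg and Δp in Pa (1 kg/m² of water = 1 mm).
Layer 100.8–84 kPa: Δp = 168 hPa = 16800 Pa, q̄ = 0.018 kg/kg → 0.018 × 16800 / 9.8 = 30.86 mm
Layer 84–69 kPa: Δp = 150 hPa = 15000 Pa, q̄ = 0.0094 kg/kg → 0.0094 × 15000 / 9.8 = 14.39 mm
Layer 69–55 kPa: Δp = 140 hPa = 14000 Pa, q̄ = 0.0035 kg/kg → 0.0035 × 14000 / 9.8 = 5.00 mm
Layer 55–30 kPa: Δp = 250 hPa = 25000 Pa, q̄ = 0.0015 kg/kg → 0.0015 × 25000 / 9.8 = 3.83 mm
PW = 30.86 + 14.39 + 5.00 + 3.83 = 54.08 ≈ 54.1 mm.

PW ≈ 54.1 mm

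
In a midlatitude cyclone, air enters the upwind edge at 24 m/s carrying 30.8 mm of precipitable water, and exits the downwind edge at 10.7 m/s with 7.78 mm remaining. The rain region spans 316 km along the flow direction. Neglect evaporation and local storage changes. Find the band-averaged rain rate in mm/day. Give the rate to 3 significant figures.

Column moisture flux per unit crosswind length is F = V × PW.
Inflow: F_in = 24 × 30.8 = 739.2 mm·m/s
Outflow: F_out = 10.7 × 7.78 = 83.246 mm·m/s
Steady-state rate R = (F_in − F_out)/L = (739.2 − 83.246) / 316000 m = 2.076e-03 mm/s.
R = 2.076e-03 × 3600 × 24 = 179 mm/day.

R ≈ 179 mm/day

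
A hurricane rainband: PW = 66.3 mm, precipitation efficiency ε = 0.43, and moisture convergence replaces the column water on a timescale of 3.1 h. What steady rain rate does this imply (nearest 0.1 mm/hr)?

Each overturning extracts ε × PW = 0.43 × 66.3 = 28.509 mm.
Rate = ε·PW / τ = 28.509 / 3.1 h = 9.2 mm/hr.

R ≈ 9.2 mm/hr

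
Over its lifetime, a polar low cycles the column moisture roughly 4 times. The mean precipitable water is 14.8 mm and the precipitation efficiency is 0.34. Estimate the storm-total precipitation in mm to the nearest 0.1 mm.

Each cycle deposits ε × PW = 0.34 × 14.8 = 5.032 mm.
Over 4 cycles: 4 × 5.032 = 20.1 mm.

precipitation ≈ 20.1 mm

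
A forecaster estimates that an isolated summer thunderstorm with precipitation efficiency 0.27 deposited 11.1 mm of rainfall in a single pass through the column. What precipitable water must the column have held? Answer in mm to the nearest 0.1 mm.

PW = rainfall / ε = 11.1 / 0.27 = 41.1 mm.

PW ≈ 41.1 mm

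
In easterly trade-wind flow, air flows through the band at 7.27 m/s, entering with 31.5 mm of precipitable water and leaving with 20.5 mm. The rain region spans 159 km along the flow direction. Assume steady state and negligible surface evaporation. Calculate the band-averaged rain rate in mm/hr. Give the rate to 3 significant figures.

Column moisture flux per unit crosswind length is F = V × PW.
Inflow: F_in = 7.27 × 31.5 = 229.005 mm·m/s
Outflow: F_out = 7.27 × 20.5 = 149.035 mm·m/s
Steady-state rate R = (F_in − F_out)/L = (229.005 − 149.035) / 159000 m = 5.030e-04 mm/s.
R = 5.030e-04 × 3600 = 1.81 mm/hr.

R ≈ 1.81 mm/hr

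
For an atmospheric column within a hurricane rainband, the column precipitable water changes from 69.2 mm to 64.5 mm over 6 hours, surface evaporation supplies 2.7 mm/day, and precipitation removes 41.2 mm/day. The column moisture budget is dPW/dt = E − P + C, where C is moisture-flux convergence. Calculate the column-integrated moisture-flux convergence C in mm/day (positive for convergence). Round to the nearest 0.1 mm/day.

dPW/dt = (64.5 − 69.2) mm / (6/24 day) = -18.800 mm/day.
C = dPW/dt − E + P = (-18.800) − 2.7 + 41.2 = 19.7 mm/day.

C ≈ 19.7 mm/day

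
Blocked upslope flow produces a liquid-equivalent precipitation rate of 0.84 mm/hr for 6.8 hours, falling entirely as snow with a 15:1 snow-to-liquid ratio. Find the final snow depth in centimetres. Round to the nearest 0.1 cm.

Liquid-equivalent depth = 0.84 × 6.8 = 5.712 mm.
Snow depth = 5.712 mm × 15 = 85.68 mm = 8.6 cm.

snow depth ≈ 8.6 cm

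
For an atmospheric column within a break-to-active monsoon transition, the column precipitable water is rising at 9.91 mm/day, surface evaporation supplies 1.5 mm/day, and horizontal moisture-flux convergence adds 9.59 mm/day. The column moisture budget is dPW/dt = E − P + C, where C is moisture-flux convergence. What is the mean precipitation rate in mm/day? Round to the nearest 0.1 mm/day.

dPW/dt = +9.91 mm/day.
P = E + C − dPW/dt = 1.5 + (9.59) − (+9.91) = 1.2 mm/day.

P ≈ 1.2 mm/day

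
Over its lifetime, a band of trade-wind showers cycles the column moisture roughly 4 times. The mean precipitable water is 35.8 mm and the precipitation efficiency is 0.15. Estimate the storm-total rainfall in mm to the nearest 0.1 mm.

Each cycle deposits ε × PW = 0.15 × 35.8 = 5.37 mm.
Over 4 cycles: 4 × 5.37 = 21.5 mm.

rainfall ≈ 21.5 mm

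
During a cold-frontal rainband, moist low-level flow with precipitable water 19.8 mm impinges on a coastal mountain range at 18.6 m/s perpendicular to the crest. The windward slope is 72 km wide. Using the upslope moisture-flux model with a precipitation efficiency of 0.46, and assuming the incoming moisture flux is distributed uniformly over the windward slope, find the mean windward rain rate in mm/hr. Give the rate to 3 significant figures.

R ≈ 8.47 mm/hr

Incoming column moisture flux per unit ridge length: F = V × PW = 18.6 × 19.8 = 368.28 mm·m/s.
Spread over the 72 km slope with efficiency ε = 0.46: R = ε·F/W = 0.46 × 368.28 / 72000 m = 2.353e-03 mm/s.
R = 2.353e-03 × 3600 = 8.47 mm/hr.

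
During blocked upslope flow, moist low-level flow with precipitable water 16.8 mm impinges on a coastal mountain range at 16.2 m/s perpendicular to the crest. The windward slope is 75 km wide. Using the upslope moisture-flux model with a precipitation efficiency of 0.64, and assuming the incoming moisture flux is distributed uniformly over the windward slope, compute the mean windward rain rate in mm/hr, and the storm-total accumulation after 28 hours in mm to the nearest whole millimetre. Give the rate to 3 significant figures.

R ≈ 8.36 mm/hr; total ≈ 234 mm

Incoming column moisture flux per unit ridge length: F = V × PW = 16.2 × 16.8 = 272.16 mm·m/s.
Spread over the 75 km slope with efficiency ε = 0.64: R = ε·F/W = 0.64 × 272.16 / 75000 m = 2.322e-03 mm/s.
R = 2.322e-03 × 3600 = 8.36 mm/hr.
Over 28 h: total = 8.36 × 28 = 234.08 ≈ 234 mm.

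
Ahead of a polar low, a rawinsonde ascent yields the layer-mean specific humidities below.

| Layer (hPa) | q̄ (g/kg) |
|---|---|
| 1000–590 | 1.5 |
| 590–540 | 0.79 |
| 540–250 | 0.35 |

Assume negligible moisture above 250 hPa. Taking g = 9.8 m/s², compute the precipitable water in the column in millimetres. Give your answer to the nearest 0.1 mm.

PW ≈ 7.7 mm

Precipitable water is the column-integrated vapour mass per unit area: PW = (1/g) Σ q̄ Δp, with q in kg/kg and Δp in Pa (1 kg/m² of water = 1 mm).
Layer 1000–590 hPa: Δp = 410 hPa = 41000 Pa, q̄ = 0.0015 kg/kg → 0.0015 × 41000 / 9.8 = 6.28 mm
Layer 590–540 hPa: Δp = 50 hPa = 5000 Pa, q̄ = 0.00079 kg/kg → 0.00079 × 5000 / 9.8 = 0.40 mm
Layer 540–250 hPa: Δp = 290 hPa = 29000 Pa, q̄ = 0.00035 kg/kg → 0.00035 × 29000 / 9.8 = 1.04 mm
PW = 6.28 + 0.40 + 1.04 = 7.72 ≈ 7.7 mm.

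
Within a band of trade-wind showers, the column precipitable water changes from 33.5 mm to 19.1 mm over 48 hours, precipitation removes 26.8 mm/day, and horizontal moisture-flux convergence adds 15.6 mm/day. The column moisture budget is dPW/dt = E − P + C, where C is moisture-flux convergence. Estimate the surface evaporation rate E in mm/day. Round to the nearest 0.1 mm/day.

dPW/dt = (19.1 − 33.5) mm / (48/24 day) = -7.200 mm/day.
E = dPW/dt + P − C = (-7.200) + 26.8 − (15.6) = 4.0 mm/day.

E ≈ 4.0 mm/day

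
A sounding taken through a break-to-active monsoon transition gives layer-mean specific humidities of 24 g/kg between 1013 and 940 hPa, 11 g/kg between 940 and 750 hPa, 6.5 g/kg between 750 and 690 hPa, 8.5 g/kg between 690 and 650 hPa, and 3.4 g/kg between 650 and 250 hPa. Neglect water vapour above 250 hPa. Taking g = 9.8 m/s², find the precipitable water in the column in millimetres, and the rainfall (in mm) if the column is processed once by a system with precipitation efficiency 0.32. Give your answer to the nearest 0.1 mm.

Precipitable water is the column-integrated vapour mass per unit area: PW = (1/g) Σ q̄ Δp, with q in kg/kg and Δp in Pa (1 kg/m² of water = 1 mm).
Layer 1013–940 hPa: Δp = 73 hPa = 7300 Pa, q̄ = 0.024 kg/kg → 0.024 × 7300 / 9.8 = 17.88 mm
Layer 940–750 hPa: Δp = 190 hPa = 19000 Pa, q̄ = 0.011 kg/kg → 0.011 × 19000 / 9.8 = 21.33 mm
Layer 750–690 hPa: Δp = 60 hPa = 6000 Pa, q̄ = 0.0065 kg/kg → 0.0065 × 6000 / 9.8 = 3.98 mm
Layer 690–650 hPa: Δp = 40 hPa = 4000 Pa, q̄ = 0.0085 kg/kg → 0.0085 × 4000 / 9.8 = 3.47 mm
Layer 650–250 hPa: Δp = 400 hPa = 40000 Pa, q̄ = 0.0034 kg/kg → 0.0034 × 40000 / 9.8 = 13.88 mm
PW = 17.88 + 21.33 + 3.98 + 3.47 + 13.88 = 60.54 ≈ 60.5 mm.
Rainfall = ε × PW = 0.32 × 60.5 = 19.4 mm.

PW ≈ 60.5 mm; rainfall ≈ 19.4 mm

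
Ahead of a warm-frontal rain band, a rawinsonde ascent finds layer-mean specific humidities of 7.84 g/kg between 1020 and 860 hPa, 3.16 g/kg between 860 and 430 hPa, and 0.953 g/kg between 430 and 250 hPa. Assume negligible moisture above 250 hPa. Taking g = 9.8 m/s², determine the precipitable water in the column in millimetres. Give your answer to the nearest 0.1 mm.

Precipitable water is the column-integrated vapour mass per unit area: PW = (1/g) Σ q̄ Δp, with q in kg/kg and Δp in Pa (1 kg/m² of water = 1 mm).
Layer 1020–860 hPa: Δp = 160 hPa = 16000 Pa, q̄ = 0.00784 kg/kg → 0.00784 × 16000 / 9.8 = 12.80 mm
Layer 860–430 hPa: Δp = 430 hPa = 43000 Pa, q̄ = 0.00316 kg/kg → 0.00316 × 43000 / 9.8 = 13.87 mm
Layer 430–250 hPa: Δp = 180 hPa = 18000 Pa, q̄ = 0.000953 kg/kg → 0.000953 × 18000 / 9.8 = 1.75 mm
PW = 12.80 + 13.87 + 1.75 = 28.42 ≈ 28.4 mm.

PW ≈ 28.4 mm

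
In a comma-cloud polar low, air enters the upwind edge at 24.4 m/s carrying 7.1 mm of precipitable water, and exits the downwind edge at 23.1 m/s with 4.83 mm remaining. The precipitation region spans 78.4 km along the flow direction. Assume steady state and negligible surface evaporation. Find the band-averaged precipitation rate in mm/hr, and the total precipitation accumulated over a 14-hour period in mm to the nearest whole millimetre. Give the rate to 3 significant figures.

Column moisture flux per unit crosswind length is F = V × PW.
Inflow: F_in = 24.4 × 7.1 = 173.24 mm·m/s
Outflow: F_out = 23.1 × 4.83 = 111.573 mm·m/s
Steady-state rate R = (F_in − F_out)/L = (173.24 − 111.573) / 78400 m = 7.866e-04 mm/s.
R = 7.866e-04 × 3600 = 2.83 mm/hr.
Over 14 h: total = 2.83 × 14 = 39.62 ≈ 40 mm.

R ≈ 2.83 mm/hr; total ≈ 40 mm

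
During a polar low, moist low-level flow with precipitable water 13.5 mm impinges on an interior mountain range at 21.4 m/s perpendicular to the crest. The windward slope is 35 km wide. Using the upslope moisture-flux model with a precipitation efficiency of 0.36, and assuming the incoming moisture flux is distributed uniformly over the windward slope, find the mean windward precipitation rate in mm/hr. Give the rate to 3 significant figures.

Incoming column moisture flux per unit ridge length: F = V × PW = 21.4 × 13.5 = 288.9 mm·m/s.
Spread over the 35 km slope with efficiency ε = 0.36: R = ε·F/W = 0.36 × 288.9 / 35000 m = 2.972e-03 mm/s.
R = 2.972e-03 × 3600 = 10.7 mm/hr.

R ≈ 10.7 mm/hr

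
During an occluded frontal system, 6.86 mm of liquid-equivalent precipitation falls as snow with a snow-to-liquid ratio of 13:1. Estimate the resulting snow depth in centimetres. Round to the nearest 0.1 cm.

Snow depth = liquid × ratio = 6.86 mm × 13 = 89.18 mm = 8.9 cm.

snow depth ≈ 8.9 cm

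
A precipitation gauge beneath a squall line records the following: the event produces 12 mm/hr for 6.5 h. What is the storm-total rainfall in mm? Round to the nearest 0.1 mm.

Total = Σ Rᵢ Δtᵢ = 12 × 6.5
      = 78 = 78.0 mm.

total ≈ 78.0 mm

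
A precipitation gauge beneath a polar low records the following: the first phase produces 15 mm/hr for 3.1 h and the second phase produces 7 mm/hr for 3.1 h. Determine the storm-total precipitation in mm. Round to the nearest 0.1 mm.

Total = Σ Rᵢ Δtᵢ = 15 × 3.1 + 7 × 3.1
      = 46.5 + 21.7 = 68.2 mm.

total ≈ 68.2 mm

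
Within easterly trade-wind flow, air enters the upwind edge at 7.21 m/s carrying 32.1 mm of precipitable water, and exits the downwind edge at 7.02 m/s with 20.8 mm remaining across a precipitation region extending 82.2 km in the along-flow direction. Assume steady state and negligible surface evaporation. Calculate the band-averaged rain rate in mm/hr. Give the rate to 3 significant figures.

Column moisture flux per unit crosswind length is F = V × PW.
Inflow: F_in = 7.21 × 32.1 = 231.441 mm·m/s
Outflow: F_out = 7.02 × 20.8 = 146.016 mm·m/s
Steady-state rate R = (F_in − F_out)/L = (231.441 − 146.016) / 82200 m = 1.039e-03 mm/s.
R = 1.039e-03 × 3600 = 3.74 mm/hr.

R ≈ 3.74 mm/hr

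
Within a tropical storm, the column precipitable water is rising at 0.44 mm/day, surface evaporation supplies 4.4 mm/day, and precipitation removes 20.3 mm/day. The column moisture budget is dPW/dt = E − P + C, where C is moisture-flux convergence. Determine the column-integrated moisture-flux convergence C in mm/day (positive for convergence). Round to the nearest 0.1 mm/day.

dPW/dt = +0.44 mm/day.
C = dPW/dt − E + P = (+0.44) − 4.4 + 20.3 = 16.3 mm/day.

C ≈ 16.3 mm/day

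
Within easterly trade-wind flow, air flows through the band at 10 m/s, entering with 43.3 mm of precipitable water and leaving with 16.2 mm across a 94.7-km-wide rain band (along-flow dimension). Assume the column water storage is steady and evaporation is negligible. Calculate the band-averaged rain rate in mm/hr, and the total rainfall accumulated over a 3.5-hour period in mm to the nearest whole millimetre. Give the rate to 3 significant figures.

Column moisture flux per unit crosswind length is F = V × PW.
Inflow: F_in = 10 × 43.3 = 433 mm·m/s
Outflow: F_out = 10 × 16.2 = 162 mm·m/s
Steady-state rate R = (F_in − F_out)/L = (433 − 162) / 94700 m = 2.862e-03 mm/s.
R = 2.862e-03 × 3600 = 10.3 mm/hr.
Over 3.5 h: total = 10.3 × 3.5 = 36.05 ≈ 36 mm.

R ≈ 10.3 mm/hr; total ≈ 36 mm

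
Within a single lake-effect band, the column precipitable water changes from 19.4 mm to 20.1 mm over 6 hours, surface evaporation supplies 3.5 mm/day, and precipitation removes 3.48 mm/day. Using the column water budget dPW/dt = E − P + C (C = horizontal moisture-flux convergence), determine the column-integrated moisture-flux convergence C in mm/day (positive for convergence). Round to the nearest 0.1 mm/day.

C ≈ 2.8 mm/day

dPW/dt = (20.1 − 19.4) mm / (6/24 day) = +2.800 mm/day.
C = dPW/dt − E + P = (+2.800) − 3.5 + 3.48 = 2.8 mm/day.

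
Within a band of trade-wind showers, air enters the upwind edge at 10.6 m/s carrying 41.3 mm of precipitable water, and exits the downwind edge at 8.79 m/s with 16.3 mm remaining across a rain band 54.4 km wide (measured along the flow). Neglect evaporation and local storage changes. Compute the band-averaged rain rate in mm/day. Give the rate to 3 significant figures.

R ≈ 468 mm/day

Column moisture flux per unit crosswind length is F = V × PW.
Inflow: F_in = 10.6 × 41.3 = 437.78 mm·m/s
Outflow: F_out = 8.79 × 16.3 = 143.277 mm·m/s
Steady-state rate R = (F_in − F_out)/L = (437.78 − 143.277) / 54400 m = 5.414e-03 mm/s.
R = 5.414e-03 × 3600 × 24 = 468 mm/day.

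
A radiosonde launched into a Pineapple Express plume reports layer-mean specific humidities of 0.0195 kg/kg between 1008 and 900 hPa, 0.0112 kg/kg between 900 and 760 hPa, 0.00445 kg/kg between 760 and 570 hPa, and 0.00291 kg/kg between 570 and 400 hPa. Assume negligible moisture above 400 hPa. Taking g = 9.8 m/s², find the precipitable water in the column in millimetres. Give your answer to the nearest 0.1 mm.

PW ≈ 51.2 mm

Precipitable water is the column-integrated vapour mass per unit area: PW = (1/g) Σ q̄ Δp, with q in kg/kg and Δp in Pa (1 kg/m² of water = 1 mm).
Layer 1008–900 hPa: Δp = 108 hPa = 10800 Pa, q̄ = 0.0195 kg/kg → 0.0195 × 10800 / 9.8 = 21.49 mm
Layer 900–760 hPa: Δp = 140 hPa = 14000 Pa, q̄ = 0.0112 kg/kg → 0.0112 × 14000 / 9.8 = 16.00 mm
Layer 760–570 hPa: Δp = 190 hPa = 19000 Pa, q̄ = 0.00445 kg/kg → 0.00445 × 19000 / 9.8 = 8.63 mm
Layer 570–400 hPa: Δp = 170 hPa = 17000 Pa, q̄ = 0.00291 kg/kg → 0.00291 × 17000 / 9.8 = 5.05 mm
PW = 21.49 + 16.00 + 8.63 + 5.05 = 51.17 ≈ 51.2 mm.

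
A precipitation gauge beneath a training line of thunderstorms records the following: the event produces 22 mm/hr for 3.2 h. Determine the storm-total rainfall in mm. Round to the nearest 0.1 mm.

total ≈ 70.4 mm

Total = Σ Rᵢ Δtᵢ = 22 × 3.2
      = 70.4 = 70.4 mm.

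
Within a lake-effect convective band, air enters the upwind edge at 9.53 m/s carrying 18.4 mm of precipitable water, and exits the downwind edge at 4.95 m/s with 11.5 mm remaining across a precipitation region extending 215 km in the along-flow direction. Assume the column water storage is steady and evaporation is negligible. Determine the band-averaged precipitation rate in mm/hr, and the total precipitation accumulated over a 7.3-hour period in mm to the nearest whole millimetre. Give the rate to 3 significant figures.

Column moisture flux per unit crosswind length is F = V × PW.
Inflow: F_in = 9.53 × 18.4 = 175.352 mm·m/s
Outflow: F_out = 4.95 × 11.5 = 56.925 mm·m/s
Steady-state rate R = (F_in − F_out)/L = (175.352 − 56.925) / 215000 m = 5.508e-04 mm/s.
R = 5.508e-04 × 3600 = 1.98 mm/hr.
Over 7.3 h: total = 1.98 × 7.3 = 14.454 ≈ 14 mm.

R ≈ 1.98 mm/hr; total ≈ 14 mm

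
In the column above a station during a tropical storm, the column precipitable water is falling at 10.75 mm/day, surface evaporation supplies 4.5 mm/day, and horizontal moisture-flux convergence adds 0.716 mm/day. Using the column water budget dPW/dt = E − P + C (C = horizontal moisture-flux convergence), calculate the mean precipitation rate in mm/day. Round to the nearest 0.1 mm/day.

dPW/dt = -10.75 mm/day.
P = E + C − dPW/dt = 4.5 + (0.716) − (-10.75) = 16.0 mm/day.

P ≈ 16.0 mm/day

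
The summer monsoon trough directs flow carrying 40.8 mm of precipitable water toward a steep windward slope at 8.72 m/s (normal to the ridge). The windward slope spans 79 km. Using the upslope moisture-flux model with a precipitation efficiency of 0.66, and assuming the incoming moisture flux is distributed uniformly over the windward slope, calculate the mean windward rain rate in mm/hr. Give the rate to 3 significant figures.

R ≈ 10.7 mm/hr

Incoming column moisture flux per unit ridge length: F = V × PW = 8.72 × 40.8 = 355.776 mm·m/s.
Spread over the 79 km slope with efficiency ε = 0.66: R = ε·F/W = 0.66 × 355.776 / 79000 m = 2.972e-03 mm/s.
R = 2.972e-03 × 3600 = 10.7 mm/hr.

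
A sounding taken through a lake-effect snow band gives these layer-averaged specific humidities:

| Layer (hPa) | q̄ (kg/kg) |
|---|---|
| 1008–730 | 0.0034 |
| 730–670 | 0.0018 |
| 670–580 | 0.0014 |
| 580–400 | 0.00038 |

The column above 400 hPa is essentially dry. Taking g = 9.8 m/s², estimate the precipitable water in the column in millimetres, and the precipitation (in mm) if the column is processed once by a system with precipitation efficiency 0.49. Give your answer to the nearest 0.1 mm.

Precipitable water is the column-integrated vapour mass per unit area: PW = (1/g) Σ q̄ Δp, with q in kg/kg and Δp in Pa (1 kg/m² of water = 1 mm).
Layer 1008–730 hPa: Δp = 278 hPa = 27800 Pa, q̄ = 0.0034 kg/kg → 0.0034 × 27800 / 9.8 = 9.64 mm
Layer 730–670 hPa: Δp = 60 hPa = 6000 Pa, q̄ = 0.0018 kg/kg → 0.0018 × 6000 / 9.8 = 1.10 mm
Layer 670–580 hPa: Δp = 90 hPa = 9000 Pa, q̄ = 0.0014 kg/kg → 0.0014 × 9000 / 9.8 = 1.29 mm
Layer 580–400 hPa: Δp = 180 hPa = 18000 Pa, q̄ = 0.00038 kg/kg → 0.00038 × 18000 / 9.8 = 0.70 mm
PW = 9.64 + 1.10 + 1.29 + 0.70 = 12.73 ≈ 12.7 mm.
Precipitation = ε × PW = 0.49 × 12.7 = 6.2 mm.

PW ≈ 12.7 mm; precipitation ≈ 6.2 mm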